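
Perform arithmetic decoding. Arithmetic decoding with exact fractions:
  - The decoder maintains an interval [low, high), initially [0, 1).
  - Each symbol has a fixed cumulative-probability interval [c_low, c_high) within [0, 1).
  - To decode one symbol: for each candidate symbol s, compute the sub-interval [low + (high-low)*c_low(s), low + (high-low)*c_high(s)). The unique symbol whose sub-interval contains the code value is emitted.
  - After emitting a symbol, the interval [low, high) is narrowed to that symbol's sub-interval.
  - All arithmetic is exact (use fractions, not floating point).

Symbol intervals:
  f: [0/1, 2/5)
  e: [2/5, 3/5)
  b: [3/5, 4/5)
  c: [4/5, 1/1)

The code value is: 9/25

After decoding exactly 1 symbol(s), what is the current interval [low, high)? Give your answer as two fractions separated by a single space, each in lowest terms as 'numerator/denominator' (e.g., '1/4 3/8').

Answer: 0/1 2/5

Derivation:
Step 1: interval [0/1, 1/1), width = 1/1 - 0/1 = 1/1
  'f': [0/1 + 1/1*0/1, 0/1 + 1/1*2/5) = [0/1, 2/5) <- contains code 9/25
  'e': [0/1 + 1/1*2/5, 0/1 + 1/1*3/5) = [2/5, 3/5)
  'b': [0/1 + 1/1*3/5, 0/1 + 1/1*4/5) = [3/5, 4/5)
  'c': [0/1 + 1/1*4/5, 0/1 + 1/1*1/1) = [4/5, 1/1)
  emit 'f', narrow to [0/1, 2/5)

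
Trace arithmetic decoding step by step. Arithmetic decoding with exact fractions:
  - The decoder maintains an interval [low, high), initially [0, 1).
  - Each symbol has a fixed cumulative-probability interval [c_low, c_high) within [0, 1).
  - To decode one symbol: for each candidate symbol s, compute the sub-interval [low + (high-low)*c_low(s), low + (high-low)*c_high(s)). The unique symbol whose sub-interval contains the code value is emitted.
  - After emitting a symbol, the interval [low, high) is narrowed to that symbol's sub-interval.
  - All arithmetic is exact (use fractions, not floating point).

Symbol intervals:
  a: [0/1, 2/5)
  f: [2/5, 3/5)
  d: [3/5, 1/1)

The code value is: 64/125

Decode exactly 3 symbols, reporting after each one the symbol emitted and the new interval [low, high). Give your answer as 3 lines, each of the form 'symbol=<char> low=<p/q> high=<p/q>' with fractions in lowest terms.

Answer: symbol=f low=2/5 high=3/5
symbol=f low=12/25 high=13/25
symbol=d low=63/125 high=13/25

Derivation:
Step 1: interval [0/1, 1/1), width = 1/1 - 0/1 = 1/1
  'a': [0/1 + 1/1*0/1, 0/1 + 1/1*2/5) = [0/1, 2/5)
  'f': [0/1 + 1/1*2/5, 0/1 + 1/1*3/5) = [2/5, 3/5) <- contains code 64/125
  'd': [0/1 + 1/1*3/5, 0/1 + 1/1*1/1) = [3/5, 1/1)
  emit 'f', narrow to [2/5, 3/5)
Step 2: interval [2/5, 3/5), width = 3/5 - 2/5 = 1/5
  'a': [2/5 + 1/5*0/1, 2/5 + 1/5*2/5) = [2/5, 12/25)
  'f': [2/5 + 1/5*2/5, 2/5 + 1/5*3/5) = [12/25, 13/25) <- contains code 64/125
  'd': [2/5 + 1/5*3/5, 2/5 + 1/5*1/1) = [13/25, 3/5)
  emit 'f', narrow to [12/25, 13/25)
Step 3: interval [12/25, 13/25), width = 13/25 - 12/25 = 1/25
  'a': [12/25 + 1/25*0/1, 12/25 + 1/25*2/5) = [12/25, 62/125)
  'f': [12/25 + 1/25*2/5, 12/25 + 1/25*3/5) = [62/125, 63/125)
  'd': [12/25 + 1/25*3/5, 12/25 + 1/25*1/1) = [63/125, 13/25) <- contains code 64/125
  emit 'd', narrow to [63/125, 13/25)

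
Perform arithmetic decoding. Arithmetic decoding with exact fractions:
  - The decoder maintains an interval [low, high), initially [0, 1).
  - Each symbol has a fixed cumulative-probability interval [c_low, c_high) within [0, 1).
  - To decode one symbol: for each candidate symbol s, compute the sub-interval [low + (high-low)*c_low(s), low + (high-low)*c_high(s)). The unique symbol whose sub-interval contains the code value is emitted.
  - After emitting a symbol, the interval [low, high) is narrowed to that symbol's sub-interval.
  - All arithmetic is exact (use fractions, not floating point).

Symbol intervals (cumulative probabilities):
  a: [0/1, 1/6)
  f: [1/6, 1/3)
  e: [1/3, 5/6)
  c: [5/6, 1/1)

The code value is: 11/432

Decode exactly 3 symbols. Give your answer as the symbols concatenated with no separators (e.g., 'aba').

Step 1: interval [0/1, 1/1), width = 1/1 - 0/1 = 1/1
  'a': [0/1 + 1/1*0/1, 0/1 + 1/1*1/6) = [0/1, 1/6) <- contains code 11/432
  'f': [0/1 + 1/1*1/6, 0/1 + 1/1*1/3) = [1/6, 1/3)
  'e': [0/1 + 1/1*1/3, 0/1 + 1/1*5/6) = [1/3, 5/6)
  'c': [0/1 + 1/1*5/6, 0/1 + 1/1*1/1) = [5/6, 1/1)
  emit 'a', narrow to [0/1, 1/6)
Step 2: interval [0/1, 1/6), width = 1/6 - 0/1 = 1/6
  'a': [0/1 + 1/6*0/1, 0/1 + 1/6*1/6) = [0/1, 1/36) <- contains code 11/432
  'f': [0/1 + 1/6*1/6, 0/1 + 1/6*1/3) = [1/36, 1/18)
  'e': [0/1 + 1/6*1/3, 0/1 + 1/6*5/6) = [1/18, 5/36)
  'c': [0/1 + 1/6*5/6, 0/1 + 1/6*1/1) = [5/36, 1/6)
  emit 'a', narrow to [0/1, 1/36)
Step 3: interval [0/1, 1/36), width = 1/36 - 0/1 = 1/36
  'a': [0/1 + 1/36*0/1, 0/1 + 1/36*1/6) = [0/1, 1/216)
  'f': [0/1 + 1/36*1/6, 0/1 + 1/36*1/3) = [1/216, 1/108)
  'e': [0/1 + 1/36*1/3, 0/1 + 1/36*5/6) = [1/108, 5/216)
  'c': [0/1 + 1/36*5/6, 0/1 + 1/36*1/1) = [5/216, 1/36) <- contains code 11/432
  emit 'c', narrow to [5/216, 1/36)

Answer: aac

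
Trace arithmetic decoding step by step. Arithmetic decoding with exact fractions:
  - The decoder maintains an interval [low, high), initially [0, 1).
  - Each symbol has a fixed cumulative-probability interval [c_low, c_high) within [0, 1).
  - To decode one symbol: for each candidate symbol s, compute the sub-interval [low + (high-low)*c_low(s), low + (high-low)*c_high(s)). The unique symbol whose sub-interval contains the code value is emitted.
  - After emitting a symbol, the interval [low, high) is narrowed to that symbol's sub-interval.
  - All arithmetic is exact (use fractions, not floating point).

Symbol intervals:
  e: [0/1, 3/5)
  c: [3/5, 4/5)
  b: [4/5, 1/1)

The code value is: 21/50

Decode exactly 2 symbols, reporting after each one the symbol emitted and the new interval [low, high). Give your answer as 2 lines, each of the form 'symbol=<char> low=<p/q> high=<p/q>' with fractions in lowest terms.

Step 1: interval [0/1, 1/1), width = 1/1 - 0/1 = 1/1
  'e': [0/1 + 1/1*0/1, 0/1 + 1/1*3/5) = [0/1, 3/5) <- contains code 21/50
  'c': [0/1 + 1/1*3/5, 0/1 + 1/1*4/5) = [3/5, 4/5)
  'b': [0/1 + 1/1*4/5, 0/1 + 1/1*1/1) = [4/5, 1/1)
  emit 'e', narrow to [0/1, 3/5)
Step 2: interval [0/1, 3/5), width = 3/5 - 0/1 = 3/5
  'e': [0/1 + 3/5*0/1, 0/1 + 3/5*3/5) = [0/1, 9/25)
  'c': [0/1 + 3/5*3/5, 0/1 + 3/5*4/5) = [9/25, 12/25) <- contains code 21/50
  'b': [0/1 + 3/5*4/5, 0/1 + 3/5*1/1) = [12/25, 3/5)
  emit 'c', narrow to [9/25, 12/25)

Answer: symbol=e low=0/1 high=3/5
symbol=c low=9/25 high=12/25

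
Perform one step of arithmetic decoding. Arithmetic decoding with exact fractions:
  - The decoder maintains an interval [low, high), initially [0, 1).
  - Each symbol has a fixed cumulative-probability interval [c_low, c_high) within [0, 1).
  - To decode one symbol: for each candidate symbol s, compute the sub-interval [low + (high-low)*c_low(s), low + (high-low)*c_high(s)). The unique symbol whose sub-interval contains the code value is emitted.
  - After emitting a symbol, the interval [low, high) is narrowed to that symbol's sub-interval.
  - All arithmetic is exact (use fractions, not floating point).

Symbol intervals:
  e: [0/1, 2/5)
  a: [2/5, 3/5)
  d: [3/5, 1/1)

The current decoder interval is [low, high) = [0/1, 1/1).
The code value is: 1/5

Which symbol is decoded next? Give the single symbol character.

Interval width = high − low = 1/1 − 0/1 = 1/1
Scaled code = (code − low) / width = (1/5 − 0/1) / 1/1 = 1/5
  e: [0/1, 2/5) ← scaled code falls here ✓
  a: [2/5, 3/5) 
  d: [3/5, 1/1) 

Answer: e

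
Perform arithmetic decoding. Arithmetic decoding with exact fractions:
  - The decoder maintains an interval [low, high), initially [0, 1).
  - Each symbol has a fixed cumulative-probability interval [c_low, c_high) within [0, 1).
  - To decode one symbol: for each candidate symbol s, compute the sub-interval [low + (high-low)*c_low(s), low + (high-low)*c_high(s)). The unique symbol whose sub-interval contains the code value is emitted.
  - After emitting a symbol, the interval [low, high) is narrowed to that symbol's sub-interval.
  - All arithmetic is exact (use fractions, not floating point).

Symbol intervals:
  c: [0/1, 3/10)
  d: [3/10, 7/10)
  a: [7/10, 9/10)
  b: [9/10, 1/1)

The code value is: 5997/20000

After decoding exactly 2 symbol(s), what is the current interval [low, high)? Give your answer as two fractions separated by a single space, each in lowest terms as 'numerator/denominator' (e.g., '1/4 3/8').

Answer: 27/100 3/10

Derivation:
Step 1: interval [0/1, 1/1), width = 1/1 - 0/1 = 1/1
  'c': [0/1 + 1/1*0/1, 0/1 + 1/1*3/10) = [0/1, 3/10) <- contains code 5997/20000
  'd': [0/1 + 1/1*3/10, 0/1 + 1/1*7/10) = [3/10, 7/10)
  'a': [0/1 + 1/1*7/10, 0/1 + 1/1*9/10) = [7/10, 9/10)
  'b': [0/1 + 1/1*9/10, 0/1 + 1/1*1/1) = [9/10, 1/1)
  emit 'c', narrow to [0/1, 3/10)
Step 2: interval [0/1, 3/10), width = 3/10 - 0/1 = 3/10
  'c': [0/1 + 3/10*0/1, 0/1 + 3/10*3/10) = [0/1, 9/100)
  'd': [0/1 + 3/10*3/10, 0/1 + 3/10*7/10) = [9/100, 21/100)
  'a': [0/1 + 3/10*7/10, 0/1 + 3/10*9/10) = [21/100, 27/100)
  'b': [0/1 + 3/10*9/10, 0/1 + 3/10*1/1) = [27/100, 3/10) <- contains code 5997/20000
  emit 'b', narrow to [27/100, 3/10)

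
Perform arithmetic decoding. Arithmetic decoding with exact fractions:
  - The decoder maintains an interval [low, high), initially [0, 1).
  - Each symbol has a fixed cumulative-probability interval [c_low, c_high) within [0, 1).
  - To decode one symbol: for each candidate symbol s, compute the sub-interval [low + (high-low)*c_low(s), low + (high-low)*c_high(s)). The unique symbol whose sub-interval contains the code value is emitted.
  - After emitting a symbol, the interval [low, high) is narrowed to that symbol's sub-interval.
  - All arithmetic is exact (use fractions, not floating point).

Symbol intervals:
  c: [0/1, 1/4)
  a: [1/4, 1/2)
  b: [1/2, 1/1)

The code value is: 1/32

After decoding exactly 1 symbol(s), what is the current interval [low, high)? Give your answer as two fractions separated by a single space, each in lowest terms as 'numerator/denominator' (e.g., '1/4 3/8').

Answer: 0/1 1/4

Derivation:
Step 1: interval [0/1, 1/1), width = 1/1 - 0/1 = 1/1
  'c': [0/1 + 1/1*0/1, 0/1 + 1/1*1/4) = [0/1, 1/4) <- contains code 1/32
  'a': [0/1 + 1/1*1/4, 0/1 + 1/1*1/2) = [1/4, 1/2)
  'b': [0/1 + 1/1*1/2, 0/1 + 1/1*1/1) = [1/2, 1/1)
  emit 'c', narrow to [0/1, 1/4)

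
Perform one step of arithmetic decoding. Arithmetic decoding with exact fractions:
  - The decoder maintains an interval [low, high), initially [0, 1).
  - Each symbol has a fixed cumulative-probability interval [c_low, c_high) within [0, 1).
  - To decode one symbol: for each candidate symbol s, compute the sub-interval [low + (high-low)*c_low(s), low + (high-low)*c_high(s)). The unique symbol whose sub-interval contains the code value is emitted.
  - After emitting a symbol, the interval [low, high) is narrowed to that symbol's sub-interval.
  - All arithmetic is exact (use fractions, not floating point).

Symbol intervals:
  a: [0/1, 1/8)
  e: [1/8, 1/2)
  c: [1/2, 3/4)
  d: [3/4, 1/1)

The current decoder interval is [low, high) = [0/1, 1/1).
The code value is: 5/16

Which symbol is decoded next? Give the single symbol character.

Answer: e

Derivation:
Interval width = high − low = 1/1 − 0/1 = 1/1
Scaled code = (code − low) / width = (5/16 − 0/1) / 1/1 = 5/16
  a: [0/1, 1/8) 
  e: [1/8, 1/2) ← scaled code falls here ✓
  c: [1/2, 3/4) 
  d: [3/4, 1/1) 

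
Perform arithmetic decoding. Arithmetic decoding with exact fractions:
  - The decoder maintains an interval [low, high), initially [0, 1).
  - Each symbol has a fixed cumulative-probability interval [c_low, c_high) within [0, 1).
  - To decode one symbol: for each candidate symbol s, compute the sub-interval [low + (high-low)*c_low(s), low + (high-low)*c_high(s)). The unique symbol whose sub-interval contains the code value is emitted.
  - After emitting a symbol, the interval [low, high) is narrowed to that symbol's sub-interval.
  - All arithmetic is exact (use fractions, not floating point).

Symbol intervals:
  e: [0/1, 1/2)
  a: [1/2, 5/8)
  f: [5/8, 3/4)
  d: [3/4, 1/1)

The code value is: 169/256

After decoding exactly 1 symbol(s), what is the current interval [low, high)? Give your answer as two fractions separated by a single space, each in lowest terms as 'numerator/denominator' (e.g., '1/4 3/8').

Answer: 5/8 3/4

Derivation:
Step 1: interval [0/1, 1/1), width = 1/1 - 0/1 = 1/1
  'e': [0/1 + 1/1*0/1, 0/1 + 1/1*1/2) = [0/1, 1/2)
  'a': [0/1 + 1/1*1/2, 0/1 + 1/1*5/8) = [1/2, 5/8)
  'f': [0/1 + 1/1*5/8, 0/1 + 1/1*3/4) = [5/8, 3/4) <- contains code 169/256
  'd': [0/1 + 1/1*3/4, 0/1 + 1/1*1/1) = [3/4, 1/1)
  emit 'f', narrow to [5/8, 3/4)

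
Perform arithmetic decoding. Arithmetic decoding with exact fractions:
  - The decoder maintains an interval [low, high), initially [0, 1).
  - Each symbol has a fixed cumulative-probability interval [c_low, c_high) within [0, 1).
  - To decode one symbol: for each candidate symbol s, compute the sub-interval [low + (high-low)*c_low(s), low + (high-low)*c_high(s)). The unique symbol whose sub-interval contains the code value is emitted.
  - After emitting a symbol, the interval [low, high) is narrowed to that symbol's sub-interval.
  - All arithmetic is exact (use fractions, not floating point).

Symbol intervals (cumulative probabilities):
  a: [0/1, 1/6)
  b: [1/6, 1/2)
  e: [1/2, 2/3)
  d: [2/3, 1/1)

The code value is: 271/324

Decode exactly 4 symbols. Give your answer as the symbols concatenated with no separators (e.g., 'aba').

Answer: deab

Derivation:
Step 1: interval [0/1, 1/1), width = 1/1 - 0/1 = 1/1
  'a': [0/1 + 1/1*0/1, 0/1 + 1/1*1/6) = [0/1, 1/6)
  'b': [0/1 + 1/1*1/6, 0/1 + 1/1*1/2) = [1/6, 1/2)
  'e': [0/1 + 1/1*1/2, 0/1 + 1/1*2/3) = [1/2, 2/3)
  'd': [0/1 + 1/1*2/3, 0/1 + 1/1*1/1) = [2/3, 1/1) <- contains code 271/324
  emit 'd', narrow to [2/3, 1/1)
Step 2: interval [2/3, 1/1), width = 1/1 - 2/3 = 1/3
  'a': [2/3 + 1/3*0/1, 2/3 + 1/3*1/6) = [2/3, 13/18)
  'b': [2/3 + 1/3*1/6, 2/3 + 1/3*1/2) = [13/18, 5/6)
  'e': [2/3 + 1/3*1/2, 2/3 + 1/3*2/3) = [5/6, 8/9) <- contains code 271/324
  'd': [2/3 + 1/3*2/3, 2/3 + 1/3*1/1) = [8/9, 1/1)
  emit 'e', narrow to [5/6, 8/9)
Step 3: interval [5/6, 8/9), width = 8/9 - 5/6 = 1/18
  'a': [5/6 + 1/18*0/1, 5/6 + 1/18*1/6) = [5/6, 91/108) <- contains code 271/324
  'b': [5/6 + 1/18*1/6, 5/6 + 1/18*1/2) = [91/108, 31/36)
  'e': [5/6 + 1/18*1/2, 5/6 + 1/18*2/3) = [31/36, 47/54)
  'd': [5/6 + 1/18*2/3, 5/6 + 1/18*1/1) = [47/54, 8/9)
  emit 'a', narrow to [5/6, 91/108)
Step 4: interval [5/6, 91/108), width = 91/108 - 5/6 = 1/108
  'a': [5/6 + 1/108*0/1, 5/6 + 1/108*1/6) = [5/6, 541/648)
  'b': [5/6 + 1/108*1/6, 5/6 + 1/108*1/2) = [541/648, 181/216) <- contains code 271/324
  'e': [5/6 + 1/108*1/2, 5/6 + 1/108*2/3) = [181/216, 68/81)
  'd': [5/6 + 1/108*2/3, 5/6 + 1/108*1/1) = [68/81, 91/108)
  emit 'b', narrow to [541/648, 181/216)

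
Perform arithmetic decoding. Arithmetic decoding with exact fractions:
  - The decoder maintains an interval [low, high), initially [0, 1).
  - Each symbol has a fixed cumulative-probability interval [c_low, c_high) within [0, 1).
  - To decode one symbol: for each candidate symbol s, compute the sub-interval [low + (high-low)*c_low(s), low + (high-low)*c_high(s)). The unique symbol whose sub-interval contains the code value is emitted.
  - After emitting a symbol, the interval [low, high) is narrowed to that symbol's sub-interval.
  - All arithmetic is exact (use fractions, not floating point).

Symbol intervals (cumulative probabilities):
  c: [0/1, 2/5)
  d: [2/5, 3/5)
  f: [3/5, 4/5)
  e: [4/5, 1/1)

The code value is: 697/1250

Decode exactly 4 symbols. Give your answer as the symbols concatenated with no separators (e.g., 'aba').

Step 1: interval [0/1, 1/1), width = 1/1 - 0/1 = 1/1
  'c': [0/1 + 1/1*0/1, 0/1 + 1/1*2/5) = [0/1, 2/5)
  'd': [0/1 + 1/1*2/5, 0/1 + 1/1*3/5) = [2/5, 3/5) <- contains code 697/1250
  'f': [0/1 + 1/1*3/5, 0/1 + 1/1*4/5) = [3/5, 4/5)
  'e': [0/1 + 1/1*4/5, 0/1 + 1/1*1/1) = [4/5, 1/1)
  emit 'd', narrow to [2/5, 3/5)
Step 2: interval [2/5, 3/5), width = 3/5 - 2/5 = 1/5
  'c': [2/5 + 1/5*0/1, 2/5 + 1/5*2/5) = [2/5, 12/25)
  'd': [2/5 + 1/5*2/5, 2/5 + 1/5*3/5) = [12/25, 13/25)
  'f': [2/5 + 1/5*3/5, 2/5 + 1/5*4/5) = [13/25, 14/25) <- contains code 697/1250
  'e': [2/5 + 1/5*4/5, 2/5 + 1/5*1/1) = [14/25, 3/5)
  emit 'f', narrow to [13/25, 14/25)
Step 3: interval [13/25, 14/25), width = 14/25 - 13/25 = 1/25
  'c': [13/25 + 1/25*0/1, 13/25 + 1/25*2/5) = [13/25, 67/125)
  'd': [13/25 + 1/25*2/5, 13/25 + 1/25*3/5) = [67/125, 68/125)
  'f': [13/25 + 1/25*3/5, 13/25 + 1/25*4/5) = [68/125, 69/125)
  'e': [13/25 + 1/25*4/5, 13/25 + 1/25*1/1) = [69/125, 14/25) <- contains code 697/1250
  emit 'e', narrow to [69/125, 14/25)
Step 4: interval [69/125, 14/25), width = 14/25 - 69/125 = 1/125
  'c': [69/125 + 1/125*0/1, 69/125 + 1/125*2/5) = [69/125, 347/625)
  'd': [69/125 + 1/125*2/5, 69/125 + 1/125*3/5) = [347/625, 348/625)
  'f': [69/125 + 1/125*3/5, 69/125 + 1/125*4/5) = [348/625, 349/625) <- contains code 697/1250
  'e': [69/125 + 1/125*4/5, 69/125 + 1/125*1/1) = [349/625, 14/25)
  emit 'f', narrow to [348/625, 349/625)

Answer: dfef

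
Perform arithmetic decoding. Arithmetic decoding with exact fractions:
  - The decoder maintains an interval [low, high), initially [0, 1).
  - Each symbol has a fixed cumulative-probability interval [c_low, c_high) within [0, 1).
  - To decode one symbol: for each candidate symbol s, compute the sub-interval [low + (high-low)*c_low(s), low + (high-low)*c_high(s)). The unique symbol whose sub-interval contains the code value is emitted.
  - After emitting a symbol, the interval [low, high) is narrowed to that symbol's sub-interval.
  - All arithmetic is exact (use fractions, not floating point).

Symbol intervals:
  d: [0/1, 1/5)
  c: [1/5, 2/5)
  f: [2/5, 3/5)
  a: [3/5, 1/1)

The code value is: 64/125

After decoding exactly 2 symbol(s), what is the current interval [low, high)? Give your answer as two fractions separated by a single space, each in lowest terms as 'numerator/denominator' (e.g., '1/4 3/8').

Answer: 12/25 13/25

Derivation:
Step 1: interval [0/1, 1/1), width = 1/1 - 0/1 = 1/1
  'd': [0/1 + 1/1*0/1, 0/1 + 1/1*1/5) = [0/1, 1/5)
  'c': [0/1 + 1/1*1/5, 0/1 + 1/1*2/5) = [1/5, 2/5)
  'f': [0/1 + 1/1*2/5, 0/1 + 1/1*3/5) = [2/5, 3/5) <- contains code 64/125
  'a': [0/1 + 1/1*3/5, 0/1 + 1/1*1/1) = [3/5, 1/1)
  emit 'f', narrow to [2/5, 3/5)
Step 2: interval [2/5, 3/5), width = 3/5 - 2/5 = 1/5
  'd': [2/5 + 1/5*0/1, 2/5 + 1/5*1/5) = [2/5, 11/25)
  'c': [2/5 + 1/5*1/5, 2/5 + 1/5*2/5) = [11/25, 12/25)
  'f': [2/5 + 1/5*2/5, 2/5 + 1/5*3/5) = [12/25, 13/25) <- contains code 64/125
  'a': [2/5 + 1/5*3/5, 2/5 + 1/5*1/1) = [13/25, 3/5)
  emit 'f', narrow to [12/25, 13/25)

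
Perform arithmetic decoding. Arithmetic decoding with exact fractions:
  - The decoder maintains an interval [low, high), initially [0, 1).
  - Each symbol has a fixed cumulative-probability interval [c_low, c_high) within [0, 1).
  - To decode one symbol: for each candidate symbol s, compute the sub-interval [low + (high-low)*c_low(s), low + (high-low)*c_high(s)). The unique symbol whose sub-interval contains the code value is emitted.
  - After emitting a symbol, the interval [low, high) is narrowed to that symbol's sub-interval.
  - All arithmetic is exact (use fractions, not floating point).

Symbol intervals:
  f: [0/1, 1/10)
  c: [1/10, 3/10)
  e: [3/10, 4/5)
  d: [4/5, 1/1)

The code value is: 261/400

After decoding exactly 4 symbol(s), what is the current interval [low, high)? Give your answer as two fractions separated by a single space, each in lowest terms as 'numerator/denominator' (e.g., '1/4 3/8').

Answer: 13/20 131/200

Derivation:
Step 1: interval [0/1, 1/1), width = 1/1 - 0/1 = 1/1
  'f': [0/1 + 1/1*0/1, 0/1 + 1/1*1/10) = [0/1, 1/10)
  'c': [0/1 + 1/1*1/10, 0/1 + 1/1*3/10) = [1/10, 3/10)
  'e': [0/1 + 1/1*3/10, 0/1 + 1/1*4/5) = [3/10, 4/5) <- contains code 261/400
  'd': [0/1 + 1/1*4/5, 0/1 + 1/1*1/1) = [4/5, 1/1)
  emit 'e', narrow to [3/10, 4/5)
Step 2: interval [3/10, 4/5), width = 4/5 - 3/10 = 1/2
  'f': [3/10 + 1/2*0/1, 3/10 + 1/2*1/10) = [3/10, 7/20)
  'c': [3/10 + 1/2*1/10, 3/10 + 1/2*3/10) = [7/20, 9/20)
  'e': [3/10 + 1/2*3/10, 3/10 + 1/2*4/5) = [9/20, 7/10) <- contains code 261/400
  'd': [3/10 + 1/2*4/5, 3/10 + 1/2*1/1) = [7/10, 4/5)
  emit 'e', narrow to [9/20, 7/10)
Step 3: interval [9/20, 7/10), width = 7/10 - 9/20 = 1/4
  'f': [9/20 + 1/4*0/1, 9/20 + 1/4*1/10) = [9/20, 19/40)
  'c': [9/20 + 1/4*1/10, 9/20 + 1/4*3/10) = [19/40, 21/40)
  'e': [9/20 + 1/4*3/10, 9/20 + 1/4*4/5) = [21/40, 13/20)
  'd': [9/20 + 1/4*4/5, 9/20 + 1/4*1/1) = [13/20, 7/10) <- contains code 261/400
  emit 'd', narrow to [13/20, 7/10)
Step 4: interval [13/20, 7/10), width = 7/10 - 13/20 = 1/20
  'f': [13/20 + 1/20*0/1, 13/20 + 1/20*1/10) = [13/20, 131/200) <- contains code 261/400
  'c': [13/20 + 1/20*1/10, 13/20 + 1/20*3/10) = [131/200, 133/200)
  'e': [13/20 + 1/20*3/10, 13/20 + 1/20*4/5) = [133/200, 69/100)
  'd': [13/20 + 1/20*4/5, 13/20 + 1/20*1/1) = [69/100, 7/10)
  emit 'f', narrow to [13/20, 131/200)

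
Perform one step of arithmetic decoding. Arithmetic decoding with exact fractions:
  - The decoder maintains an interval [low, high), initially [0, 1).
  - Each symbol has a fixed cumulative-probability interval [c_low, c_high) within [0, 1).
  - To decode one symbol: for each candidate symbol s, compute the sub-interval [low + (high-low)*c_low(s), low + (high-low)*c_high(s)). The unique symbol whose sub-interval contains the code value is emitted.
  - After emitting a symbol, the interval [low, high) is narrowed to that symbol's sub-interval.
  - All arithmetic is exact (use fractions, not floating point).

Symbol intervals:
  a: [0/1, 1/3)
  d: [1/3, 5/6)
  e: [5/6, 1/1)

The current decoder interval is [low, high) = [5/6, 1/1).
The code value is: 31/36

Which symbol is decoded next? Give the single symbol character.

Answer: a

Derivation:
Interval width = high − low = 1/1 − 5/6 = 1/6
Scaled code = (code − low) / width = (31/36 − 5/6) / 1/6 = 1/6
  a: [0/1, 1/3) ← scaled code falls here ✓
  d: [1/3, 5/6) 
  e: [5/6, 1/1) 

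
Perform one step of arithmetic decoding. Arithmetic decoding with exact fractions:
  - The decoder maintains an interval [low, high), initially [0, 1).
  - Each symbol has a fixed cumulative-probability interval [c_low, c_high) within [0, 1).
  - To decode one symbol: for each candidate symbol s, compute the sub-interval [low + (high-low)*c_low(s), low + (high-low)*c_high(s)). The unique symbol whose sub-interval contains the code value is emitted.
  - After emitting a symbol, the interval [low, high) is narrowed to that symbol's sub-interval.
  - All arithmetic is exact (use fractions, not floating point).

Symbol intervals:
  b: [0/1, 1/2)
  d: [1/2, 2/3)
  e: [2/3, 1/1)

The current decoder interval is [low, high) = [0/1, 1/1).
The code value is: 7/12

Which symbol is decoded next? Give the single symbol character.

Answer: d

Derivation:
Interval width = high − low = 1/1 − 0/1 = 1/1
Scaled code = (code − low) / width = (7/12 − 0/1) / 1/1 = 7/12
  b: [0/1, 1/2) 
  d: [1/2, 2/3) ← scaled code falls here ✓
  e: [2/3, 1/1) 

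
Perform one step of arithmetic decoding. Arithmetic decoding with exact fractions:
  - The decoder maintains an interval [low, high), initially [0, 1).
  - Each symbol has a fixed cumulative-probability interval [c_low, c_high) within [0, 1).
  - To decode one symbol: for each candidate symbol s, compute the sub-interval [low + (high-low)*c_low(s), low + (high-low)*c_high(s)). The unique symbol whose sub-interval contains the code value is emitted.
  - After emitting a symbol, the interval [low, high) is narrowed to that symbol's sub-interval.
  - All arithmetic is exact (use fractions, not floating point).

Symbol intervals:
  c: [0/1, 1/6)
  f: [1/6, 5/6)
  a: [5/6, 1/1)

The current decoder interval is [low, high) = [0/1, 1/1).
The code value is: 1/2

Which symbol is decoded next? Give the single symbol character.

Answer: f

Derivation:
Interval width = high − low = 1/1 − 0/1 = 1/1
Scaled code = (code − low) / width = (1/2 − 0/1) / 1/1 = 1/2
  c: [0/1, 1/6) 
  f: [1/6, 5/6) ← scaled code falls here ✓
  a: [5/6, 1/1) 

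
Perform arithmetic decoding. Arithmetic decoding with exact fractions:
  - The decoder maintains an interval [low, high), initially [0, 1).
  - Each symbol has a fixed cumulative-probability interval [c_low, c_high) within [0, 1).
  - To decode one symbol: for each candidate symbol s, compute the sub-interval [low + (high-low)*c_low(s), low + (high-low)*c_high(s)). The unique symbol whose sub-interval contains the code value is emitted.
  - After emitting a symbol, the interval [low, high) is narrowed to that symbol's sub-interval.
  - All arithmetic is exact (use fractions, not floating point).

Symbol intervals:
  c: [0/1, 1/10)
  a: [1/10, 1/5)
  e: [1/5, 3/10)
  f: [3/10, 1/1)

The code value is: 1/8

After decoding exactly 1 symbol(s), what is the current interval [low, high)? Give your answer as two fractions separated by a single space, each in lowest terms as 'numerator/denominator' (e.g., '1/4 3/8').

Step 1: interval [0/1, 1/1), width = 1/1 - 0/1 = 1/1
  'c': [0/1 + 1/1*0/1, 0/1 + 1/1*1/10) = [0/1, 1/10)
  'a': [0/1 + 1/1*1/10, 0/1 + 1/1*1/5) = [1/10, 1/5) <- contains code 1/8
  'e': [0/1 + 1/1*1/5, 0/1 + 1/1*3/10) = [1/5, 3/10)
  'f': [0/1 + 1/1*3/10, 0/1 + 1/1*1/1) = [3/10, 1/1)
  emit 'a', narrow to [1/10, 1/5)

Answer: 1/10 1/5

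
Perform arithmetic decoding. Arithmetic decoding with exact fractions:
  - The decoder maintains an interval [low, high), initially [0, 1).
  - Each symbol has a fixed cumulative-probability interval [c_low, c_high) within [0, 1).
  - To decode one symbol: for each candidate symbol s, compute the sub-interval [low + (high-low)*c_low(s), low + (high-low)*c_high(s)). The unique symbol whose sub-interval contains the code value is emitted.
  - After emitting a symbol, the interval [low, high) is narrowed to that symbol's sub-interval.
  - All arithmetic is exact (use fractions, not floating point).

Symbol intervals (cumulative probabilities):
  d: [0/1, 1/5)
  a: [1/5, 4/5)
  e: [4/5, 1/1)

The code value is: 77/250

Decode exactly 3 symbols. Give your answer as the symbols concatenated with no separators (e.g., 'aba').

Answer: ade

Derivation:
Step 1: interval [0/1, 1/1), width = 1/1 - 0/1 = 1/1
  'd': [0/1 + 1/1*0/1, 0/1 + 1/1*1/5) = [0/1, 1/5)
  'a': [0/1 + 1/1*1/5, 0/1 + 1/1*4/5) = [1/5, 4/5) <- contains code 77/250
  'e': [0/1 + 1/1*4/5, 0/1 + 1/1*1/1) = [4/5, 1/1)
  emit 'a', narrow to [1/5, 4/5)
Step 2: interval [1/5, 4/5), width = 4/5 - 1/5 = 3/5
  'd': [1/5 + 3/5*0/1, 1/5 + 3/5*1/5) = [1/5, 8/25) <- contains code 77/250
  'a': [1/5 + 3/5*1/5, 1/5 + 3/5*4/5) = [8/25, 17/25)
  'e': [1/5 + 3/5*4/5, 1/5 + 3/5*1/1) = [17/25, 4/5)
  emit 'd', narrow to [1/5, 8/25)
Step 3: interval [1/5, 8/25), width = 8/25 - 1/5 = 3/25
  'd': [1/5 + 3/25*0/1, 1/5 + 3/25*1/5) = [1/5, 28/125)
  'a': [1/5 + 3/25*1/5, 1/5 + 3/25*4/5) = [28/125, 37/125)
  'e': [1/5 + 3/25*4/5, 1/5 + 3/25*1/1) = [37/125, 8/25) <- contains code 77/250
  emit 'e', narrow to [37/125, 8/25)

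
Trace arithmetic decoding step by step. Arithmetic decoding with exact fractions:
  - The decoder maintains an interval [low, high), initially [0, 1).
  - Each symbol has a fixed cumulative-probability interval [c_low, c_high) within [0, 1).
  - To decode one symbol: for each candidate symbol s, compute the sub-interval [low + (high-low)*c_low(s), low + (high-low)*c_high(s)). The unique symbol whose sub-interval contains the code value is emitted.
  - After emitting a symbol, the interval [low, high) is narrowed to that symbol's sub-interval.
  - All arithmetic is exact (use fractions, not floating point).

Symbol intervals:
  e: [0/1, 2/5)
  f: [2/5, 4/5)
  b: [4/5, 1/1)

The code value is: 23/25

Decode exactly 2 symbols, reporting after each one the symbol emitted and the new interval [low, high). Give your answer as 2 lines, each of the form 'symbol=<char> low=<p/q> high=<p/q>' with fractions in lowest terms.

Answer: symbol=b low=4/5 high=1/1
symbol=f low=22/25 high=24/25

Derivation:
Step 1: interval [0/1, 1/1), width = 1/1 - 0/1 = 1/1
  'e': [0/1 + 1/1*0/1, 0/1 + 1/1*2/5) = [0/1, 2/5)
  'f': [0/1 + 1/1*2/5, 0/1 + 1/1*4/5) = [2/5, 4/5)
  'b': [0/1 + 1/1*4/5, 0/1 + 1/1*1/1) = [4/5, 1/1) <- contains code 23/25
  emit 'b', narrow to [4/5, 1/1)
Step 2: interval [4/5, 1/1), width = 1/1 - 4/5 = 1/5
  'e': [4/5 + 1/5*0/1, 4/5 + 1/5*2/5) = [4/5, 22/25)
  'f': [4/5 + 1/5*2/5, 4/5 + 1/5*4/5) = [22/25, 24/25) <- contains code 23/25
  'b': [4/5 + 1/5*4/5, 4/5 + 1/5*1/1) = [24/25, 1/1)
  emit 'f', narrow to [22/25, 24/25)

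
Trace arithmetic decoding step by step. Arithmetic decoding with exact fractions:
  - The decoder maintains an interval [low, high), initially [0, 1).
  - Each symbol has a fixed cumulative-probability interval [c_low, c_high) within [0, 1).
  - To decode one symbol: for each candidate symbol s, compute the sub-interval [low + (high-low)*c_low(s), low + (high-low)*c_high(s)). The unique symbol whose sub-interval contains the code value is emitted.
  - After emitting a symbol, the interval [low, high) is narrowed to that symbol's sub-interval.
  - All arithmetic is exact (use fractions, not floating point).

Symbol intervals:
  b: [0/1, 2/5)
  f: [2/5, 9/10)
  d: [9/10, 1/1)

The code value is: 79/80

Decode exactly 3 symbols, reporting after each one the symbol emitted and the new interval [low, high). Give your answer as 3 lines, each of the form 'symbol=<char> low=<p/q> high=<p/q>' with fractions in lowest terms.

Answer: symbol=d low=9/10 high=1/1
symbol=f low=47/50 high=99/100
symbol=d low=197/200 high=99/100

Derivation:
Step 1: interval [0/1, 1/1), width = 1/1 - 0/1 = 1/1
  'b': [0/1 + 1/1*0/1, 0/1 + 1/1*2/5) = [0/1, 2/5)
  'f': [0/1 + 1/1*2/5, 0/1 + 1/1*9/10) = [2/5, 9/10)
  'd': [0/1 + 1/1*9/10, 0/1 + 1/1*1/1) = [9/10, 1/1) <- contains code 79/80
  emit 'd', narrow to [9/10, 1/1)
Step 2: interval [9/10, 1/1), width = 1/1 - 9/10 = 1/10
  'b': [9/10 + 1/10*0/1, 9/10 + 1/10*2/5) = [9/10, 47/50)
  'f': [9/10 + 1/10*2/5, 9/10 + 1/10*9/10) = [47/50, 99/100) <- contains code 79/80
  'd': [9/10 + 1/10*9/10, 9/10 + 1/10*1/1) = [99/100, 1/1)
  emit 'f', narrow to [47/50, 99/100)
Step 3: interval [47/50, 99/100), width = 99/100 - 47/50 = 1/20
  'b': [47/50 + 1/20*0/1, 47/50 + 1/20*2/5) = [47/50, 24/25)
  'f': [47/50 + 1/20*2/5, 47/50 + 1/20*9/10) = [24/25, 197/200)
  'd': [47/50 + 1/20*9/10, 47/50 + 1/20*1/1) = [197/200, 99/100) <- contains code 79/80
  emit 'd', narrow to [197/200, 99/100)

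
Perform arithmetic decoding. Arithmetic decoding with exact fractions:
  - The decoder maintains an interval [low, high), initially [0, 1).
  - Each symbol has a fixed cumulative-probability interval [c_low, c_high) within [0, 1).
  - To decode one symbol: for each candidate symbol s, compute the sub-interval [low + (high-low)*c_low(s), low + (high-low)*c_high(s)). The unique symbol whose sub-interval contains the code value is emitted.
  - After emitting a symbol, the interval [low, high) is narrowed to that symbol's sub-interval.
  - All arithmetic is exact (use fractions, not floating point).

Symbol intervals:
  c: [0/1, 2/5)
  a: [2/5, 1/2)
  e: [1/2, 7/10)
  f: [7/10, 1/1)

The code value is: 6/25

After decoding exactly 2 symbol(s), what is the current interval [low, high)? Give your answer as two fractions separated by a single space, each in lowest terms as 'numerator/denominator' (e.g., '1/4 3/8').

Step 1: interval [0/1, 1/1), width = 1/1 - 0/1 = 1/1
  'c': [0/1 + 1/1*0/1, 0/1 + 1/1*2/5) = [0/1, 2/5) <- contains code 6/25
  'a': [0/1 + 1/1*2/5, 0/1 + 1/1*1/2) = [2/5, 1/2)
  'e': [0/1 + 1/1*1/2, 0/1 + 1/1*7/10) = [1/2, 7/10)
  'f': [0/1 + 1/1*7/10, 0/1 + 1/1*1/1) = [7/10, 1/1)
  emit 'c', narrow to [0/1, 2/5)
Step 2: interval [0/1, 2/5), width = 2/5 - 0/1 = 2/5
  'c': [0/1 + 2/5*0/1, 0/1 + 2/5*2/5) = [0/1, 4/25)
  'a': [0/1 + 2/5*2/5, 0/1 + 2/5*1/2) = [4/25, 1/5)
  'e': [0/1 + 2/5*1/2, 0/1 + 2/5*7/10) = [1/5, 7/25) <- contains code 6/25
  'f': [0/1 + 2/5*7/10, 0/1 + 2/5*1/1) = [7/25, 2/5)
  emit 'e', narrow to [1/5, 7/25)

Answer: 1/5 7/25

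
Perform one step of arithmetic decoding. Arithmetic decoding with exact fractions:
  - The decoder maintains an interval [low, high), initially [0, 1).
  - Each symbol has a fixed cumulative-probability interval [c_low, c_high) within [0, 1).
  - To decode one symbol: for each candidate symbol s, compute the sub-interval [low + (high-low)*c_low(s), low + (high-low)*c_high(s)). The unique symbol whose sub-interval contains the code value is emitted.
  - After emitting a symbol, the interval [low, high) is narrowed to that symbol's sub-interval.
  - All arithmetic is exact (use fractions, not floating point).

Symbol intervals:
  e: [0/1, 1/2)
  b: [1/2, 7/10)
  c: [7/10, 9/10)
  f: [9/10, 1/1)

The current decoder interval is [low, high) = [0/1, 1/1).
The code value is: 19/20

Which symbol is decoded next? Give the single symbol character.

Answer: f

Derivation:
Interval width = high − low = 1/1 − 0/1 = 1/1
Scaled code = (code − low) / width = (19/20 − 0/1) / 1/1 = 19/20
  e: [0/1, 1/2) 
  b: [1/2, 7/10) 
  c: [7/10, 9/10) 
  f: [9/10, 1/1) ← scaled code falls here ✓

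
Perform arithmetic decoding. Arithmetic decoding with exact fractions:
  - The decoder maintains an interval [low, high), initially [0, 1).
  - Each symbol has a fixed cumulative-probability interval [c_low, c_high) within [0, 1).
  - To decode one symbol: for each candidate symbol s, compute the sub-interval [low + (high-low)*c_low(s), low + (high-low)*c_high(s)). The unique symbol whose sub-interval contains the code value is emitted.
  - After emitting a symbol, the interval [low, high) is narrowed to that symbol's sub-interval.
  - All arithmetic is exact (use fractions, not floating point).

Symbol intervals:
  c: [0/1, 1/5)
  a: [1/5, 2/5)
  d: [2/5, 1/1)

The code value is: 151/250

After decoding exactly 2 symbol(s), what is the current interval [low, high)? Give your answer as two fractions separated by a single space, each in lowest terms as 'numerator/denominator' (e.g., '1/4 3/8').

Step 1: interval [0/1, 1/1), width = 1/1 - 0/1 = 1/1
  'c': [0/1 + 1/1*0/1, 0/1 + 1/1*1/5) = [0/1, 1/5)
  'a': [0/1 + 1/1*1/5, 0/1 + 1/1*2/5) = [1/5, 2/5)
  'd': [0/1 + 1/1*2/5, 0/1 + 1/1*1/1) = [2/5, 1/1) <- contains code 151/250
  emit 'd', narrow to [2/5, 1/1)
Step 2: interval [2/5, 1/1), width = 1/1 - 2/5 = 3/5
  'c': [2/5 + 3/5*0/1, 2/5 + 3/5*1/5) = [2/5, 13/25)
  'a': [2/5 + 3/5*1/5, 2/5 + 3/5*2/5) = [13/25, 16/25) <- contains code 151/250
  'd': [2/5 + 3/5*2/5, 2/5 + 3/5*1/1) = [16/25, 1/1)
  emit 'a', narrow to [13/25, 16/25)

Answer: 13/25 16/25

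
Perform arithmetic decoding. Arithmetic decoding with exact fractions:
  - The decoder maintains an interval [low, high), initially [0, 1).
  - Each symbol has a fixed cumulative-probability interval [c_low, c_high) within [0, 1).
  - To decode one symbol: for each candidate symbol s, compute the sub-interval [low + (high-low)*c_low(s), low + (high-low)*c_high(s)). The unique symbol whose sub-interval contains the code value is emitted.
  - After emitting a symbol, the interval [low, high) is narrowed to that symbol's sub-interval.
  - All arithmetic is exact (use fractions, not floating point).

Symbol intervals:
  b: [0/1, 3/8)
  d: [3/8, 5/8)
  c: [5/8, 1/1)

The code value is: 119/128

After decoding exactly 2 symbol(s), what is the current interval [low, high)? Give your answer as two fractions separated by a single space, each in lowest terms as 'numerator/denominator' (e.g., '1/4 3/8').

Answer: 55/64 1/1

Derivation:
Step 1: interval [0/1, 1/1), width = 1/1 - 0/1 = 1/1
  'b': [0/1 + 1/1*0/1, 0/1 + 1/1*3/8) = [0/1, 3/8)
  'd': [0/1 + 1/1*3/8, 0/1 + 1/1*5/8) = [3/8, 5/8)
  'c': [0/1 + 1/1*5/8, 0/1 + 1/1*1/1) = [5/8, 1/1) <- contains code 119/128
  emit 'c', narrow to [5/8, 1/1)
Step 2: interval [5/8, 1/1), width = 1/1 - 5/8 = 3/8
  'b': [5/8 + 3/8*0/1, 5/8 + 3/8*3/8) = [5/8, 49/64)
  'd': [5/8 + 3/8*3/8, 5/8 + 3/8*5/8) = [49/64, 55/64)
  'c': [5/8 + 3/8*5/8, 5/8 + 3/8*1/1) = [55/64, 1/1) <- contains code 119/128
  emit 'c', narrow to [55/64, 1/1)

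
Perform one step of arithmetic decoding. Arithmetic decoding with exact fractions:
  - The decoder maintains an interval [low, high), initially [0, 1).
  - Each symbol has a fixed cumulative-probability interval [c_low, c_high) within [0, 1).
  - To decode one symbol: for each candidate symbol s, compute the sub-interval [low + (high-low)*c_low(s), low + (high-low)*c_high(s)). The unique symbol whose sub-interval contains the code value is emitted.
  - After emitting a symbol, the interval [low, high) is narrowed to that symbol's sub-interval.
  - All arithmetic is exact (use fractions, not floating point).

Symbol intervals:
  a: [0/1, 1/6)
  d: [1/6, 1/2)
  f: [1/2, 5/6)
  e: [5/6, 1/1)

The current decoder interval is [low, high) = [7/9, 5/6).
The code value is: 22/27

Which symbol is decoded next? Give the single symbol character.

Interval width = high − low = 5/6 − 7/9 = 1/18
Scaled code = (code − low) / width = (22/27 − 7/9) / 1/18 = 2/3
  a: [0/1, 1/6) 
  d: [1/6, 1/2) 
  f: [1/2, 5/6) ← scaled code falls here ✓
  e: [5/6, 1/1) 

Answer: f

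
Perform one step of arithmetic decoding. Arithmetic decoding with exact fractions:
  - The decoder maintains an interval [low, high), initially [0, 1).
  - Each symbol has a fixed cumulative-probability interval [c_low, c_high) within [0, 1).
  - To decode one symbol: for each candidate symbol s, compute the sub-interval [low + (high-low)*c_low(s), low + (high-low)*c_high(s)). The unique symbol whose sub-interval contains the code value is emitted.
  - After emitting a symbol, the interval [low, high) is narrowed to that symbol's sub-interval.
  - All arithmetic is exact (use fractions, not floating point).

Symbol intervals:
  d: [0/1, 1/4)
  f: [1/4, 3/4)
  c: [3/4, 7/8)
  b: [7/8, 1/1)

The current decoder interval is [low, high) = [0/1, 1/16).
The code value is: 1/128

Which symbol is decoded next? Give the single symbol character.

Answer: d

Derivation:
Interval width = high − low = 1/16 − 0/1 = 1/16
Scaled code = (code − low) / width = (1/128 − 0/1) / 1/16 = 1/8
  d: [0/1, 1/4) ← scaled code falls here ✓
  f: [1/4, 3/4) 
  c: [3/4, 7/8) 
  b: [7/8, 1/1) 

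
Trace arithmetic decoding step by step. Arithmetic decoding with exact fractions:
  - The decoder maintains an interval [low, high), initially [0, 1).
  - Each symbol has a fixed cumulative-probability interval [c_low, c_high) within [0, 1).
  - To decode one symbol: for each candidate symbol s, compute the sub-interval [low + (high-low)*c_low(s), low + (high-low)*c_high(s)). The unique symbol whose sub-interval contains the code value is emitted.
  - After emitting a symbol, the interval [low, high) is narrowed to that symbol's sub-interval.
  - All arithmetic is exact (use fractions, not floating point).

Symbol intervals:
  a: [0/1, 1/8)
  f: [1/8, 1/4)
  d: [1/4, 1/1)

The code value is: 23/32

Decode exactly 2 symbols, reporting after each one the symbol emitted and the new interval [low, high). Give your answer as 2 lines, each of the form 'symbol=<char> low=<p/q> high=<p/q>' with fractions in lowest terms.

Answer: symbol=d low=1/4 high=1/1
symbol=d low=7/16 high=1/1

Derivation:
Step 1: interval [0/1, 1/1), width = 1/1 - 0/1 = 1/1
  'a': [0/1 + 1/1*0/1, 0/1 + 1/1*1/8) = [0/1, 1/8)
  'f': [0/1 + 1/1*1/8, 0/1 + 1/1*1/4) = [1/8, 1/4)
  'd': [0/1 + 1/1*1/4, 0/1 + 1/1*1/1) = [1/4, 1/1) <- contains code 23/32
  emit 'd', narrow to [1/4, 1/1)
Step 2: interval [1/4, 1/1), width = 1/1 - 1/4 = 3/4
  'a': [1/4 + 3/4*0/1, 1/4 + 3/4*1/8) = [1/4, 11/32)
  'f': [1/4 + 3/4*1/8, 1/4 + 3/4*1/4) = [11/32, 7/16)
  'd': [1/4 + 3/4*1/4, 1/4 + 3/4*1/1) = [7/16, 1/1) <- contains code 23/32
  emit 'd', narrow to [7/16, 1/1)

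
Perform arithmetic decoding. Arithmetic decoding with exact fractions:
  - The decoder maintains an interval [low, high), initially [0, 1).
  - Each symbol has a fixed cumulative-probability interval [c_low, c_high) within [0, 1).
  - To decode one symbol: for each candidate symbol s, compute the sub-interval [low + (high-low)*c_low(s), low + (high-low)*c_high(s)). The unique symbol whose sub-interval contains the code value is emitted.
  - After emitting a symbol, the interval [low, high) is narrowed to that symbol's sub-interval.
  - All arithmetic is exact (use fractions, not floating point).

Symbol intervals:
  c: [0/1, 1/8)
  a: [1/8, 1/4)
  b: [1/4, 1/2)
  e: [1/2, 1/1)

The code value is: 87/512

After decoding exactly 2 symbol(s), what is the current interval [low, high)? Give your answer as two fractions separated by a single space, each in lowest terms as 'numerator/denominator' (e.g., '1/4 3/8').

Step 1: interval [0/1, 1/1), width = 1/1 - 0/1 = 1/1
  'c': [0/1 + 1/1*0/1, 0/1 + 1/1*1/8) = [0/1, 1/8)
  'a': [0/1 + 1/1*1/8, 0/1 + 1/1*1/4) = [1/8, 1/4) <- contains code 87/512
  'b': [0/1 + 1/1*1/4, 0/1 + 1/1*1/2) = [1/4, 1/2)
  'e': [0/1 + 1/1*1/2, 0/1 + 1/1*1/1) = [1/2, 1/1)
  emit 'a', narrow to [1/8, 1/4)
Step 2: interval [1/8, 1/4), width = 1/4 - 1/8 = 1/8
  'c': [1/8 + 1/8*0/1, 1/8 + 1/8*1/8) = [1/8, 9/64)
  'a': [1/8 + 1/8*1/8, 1/8 + 1/8*1/4) = [9/64, 5/32)
  'b': [1/8 + 1/8*1/4, 1/8 + 1/8*1/2) = [5/32, 3/16) <- contains code 87/512
  'e': [1/8 + 1/8*1/2, 1/8 + 1/8*1/1) = [3/16, 1/4)
  emit 'b', narrow to [5/32, 3/16)

Answer: 5/32 3/16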